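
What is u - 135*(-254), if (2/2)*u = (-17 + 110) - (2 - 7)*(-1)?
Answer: 34378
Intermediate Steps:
u = 88 (u = (-17 + 110) - (2 - 7)*(-1) = 93 - (-5)*(-1) = 93 - 1*5 = 93 - 5 = 88)
u - 135*(-254) = 88 - 135*(-254) = 88 + 34290 = 34378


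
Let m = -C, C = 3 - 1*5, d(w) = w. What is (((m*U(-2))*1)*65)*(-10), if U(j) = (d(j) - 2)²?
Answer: -20800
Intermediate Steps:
C = -2 (C = 3 - 5 = -2)
m = 2 (m = -1*(-2) = 2)
U(j) = (-2 + j)² (U(j) = (j - 2)² = (-2 + j)²)
(((m*U(-2))*1)*65)*(-10) = (((2*(-2 - 2)²)*1)*65)*(-10) = (((2*(-4)²)*1)*65)*(-10) = (((2*16)*1)*65)*(-10) = ((32*1)*65)*(-10) = (32*65)*(-10) = 2080*(-10) = -20800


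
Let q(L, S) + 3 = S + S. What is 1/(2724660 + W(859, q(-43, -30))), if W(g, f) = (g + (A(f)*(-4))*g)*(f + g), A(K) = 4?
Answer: -1/7531800 ≈ -1.3277e-7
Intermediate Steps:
q(L, S) = -3 + 2*S (q(L, S) = -3 + (S + S) = -3 + 2*S)
W(g, f) = -15*g*(f + g) (W(g, f) = (g + (4*(-4))*g)*(f + g) = (g - 16*g)*(f + g) = (-15*g)*(f + g) = -15*g*(f + g))
1/(2724660 + W(859, q(-43, -30))) = 1/(2724660 + 15*859*(-(-3 + 2*(-30)) - 1*859)) = 1/(2724660 + 15*859*(-(-3 - 60) - 859)) = 1/(2724660 + 15*859*(-1*(-63) - 859)) = 1/(2724660 + 15*859*(63 - 859)) = 1/(2724660 + 15*859*(-796)) = 1/(2724660 - 10256460) = 1/(-7531800) = -1/7531800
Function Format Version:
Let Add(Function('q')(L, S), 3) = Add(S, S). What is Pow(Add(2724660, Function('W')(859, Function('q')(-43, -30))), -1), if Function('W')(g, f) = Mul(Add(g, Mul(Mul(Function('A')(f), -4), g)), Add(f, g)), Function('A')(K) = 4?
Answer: Rational(-1, 7531800) ≈ -1.3277e-7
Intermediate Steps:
Function('q')(L, S) = Add(-3, Mul(2, S)) (Function('q')(L, S) = Add(-3, Add(S, S)) = Add(-3, Mul(2, S)))
Function('W')(g, f) = Mul(-15, g, Add(f, g)) (Function('W')(g, f) = Mul(Add(g, Mul(Mul(4, -4), g)), Add(f, g)) = Mul(Add(g, Mul(-16, g)), Add(f, g)) = Mul(Mul(-15, g), Add(f, g)) = Mul(-15, g, Add(f, g)))
Pow(Add(2724660, Function('W')(859, Function('q')(-43, -30))), -1) = Pow(Add(2724660, Mul(15, 859, Add(Mul(-1, Add(-3, Mul(2, -30))), Mul(-1, 859)))), -1) = Pow(Add(2724660, Mul(15, 859, Add(Mul(-1, Add(-3, -60)), -859))), -1) = Pow(Add(2724660, Mul(15, 859, Add(Mul(-1, -63), -859))), -1) = Pow(Add(2724660, Mul(15, 859, Add(63, -859))), -1) = Pow(Add(2724660, Mul(15, 859, -796)), -1) = Pow(Add(2724660, -10256460), -1) = Pow(-7531800, -1) = Rational(-1, 7531800)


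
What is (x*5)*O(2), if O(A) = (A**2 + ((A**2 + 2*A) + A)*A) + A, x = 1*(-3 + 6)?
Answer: 390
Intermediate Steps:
x = 3 (x = 1*3 = 3)
O(A) = A + A**2 + A*(A**2 + 3*A) (O(A) = (A**2 + (A**2 + 3*A)*A) + A = (A**2 + A*(A**2 + 3*A)) + A = A + A**2 + A*(A**2 + 3*A))
(x*5)*O(2) = (3*5)*(2*(1 + 2**2 + 4*2)) = 15*(2*(1 + 4 + 8)) = 15*(2*13) = 15*26 = 390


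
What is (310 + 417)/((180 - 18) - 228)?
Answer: -727/66 ≈ -11.015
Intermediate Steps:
(310 + 417)/((180 - 18) - 228) = 727/(162 - 228) = 727/(-66) = 727*(-1/66) = -727/66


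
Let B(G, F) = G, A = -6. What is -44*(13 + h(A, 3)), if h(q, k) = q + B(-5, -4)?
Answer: -88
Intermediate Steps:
h(q, k) = -5 + q (h(q, k) = q - 5 = -5 + q)
-44*(13 + h(A, 3)) = -44*(13 + (-5 - 6)) = -44*(13 - 11) = -44*2 = -88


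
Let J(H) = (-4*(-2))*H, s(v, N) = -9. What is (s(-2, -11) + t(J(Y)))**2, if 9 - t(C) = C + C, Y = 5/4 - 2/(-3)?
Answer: 8464/9 ≈ 940.44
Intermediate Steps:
Y = 23/12 (Y = 5*(1/4) - 2*(-1/3) = 5/4 + 2/3 = 23/12 ≈ 1.9167)
J(H) = 8*H
t(C) = 9 - 2*C (t(C) = 9 - (C + C) = 9 - 2*C)
(s(-2, -11) + t(J(Y)))**2 = (-9 + (9 - 16*23/12))**2 = (-9 + (9 - 2*46/3))**2 = (-9 + (9 - 92/3))**2 = (-9 - 65/3)**2 = (-92/3)**2 = 8464/9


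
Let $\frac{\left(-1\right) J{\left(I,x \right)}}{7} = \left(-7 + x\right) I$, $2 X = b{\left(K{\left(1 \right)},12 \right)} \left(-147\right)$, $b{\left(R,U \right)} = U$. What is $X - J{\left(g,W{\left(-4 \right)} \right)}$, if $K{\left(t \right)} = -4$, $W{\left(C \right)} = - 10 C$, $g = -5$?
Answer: $-2037$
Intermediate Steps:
$X = -882$ ($X = \frac{12 \left(-147\right)}{2} = \frac{1}{2} \left(-1764\right) = -882$)
$J{\left(I,x \right)} = - 7 I \left(-7 + x\right)$ ($J{\left(I,x \right)} = - 7 \left(-7 + x\right) I = - 7 I \left(-7 + x\right)$)
$X - J{\left(g,W{\left(-4 \right)} \right)} = -882 - 7 \left(-5\right) \left(7 - \left(-10\right) \left(-4\right)\right) = -882 - 7 \left(-5\right) \left(7 - 40\right) = -882 - 7 \left(-5\right) \left(-33\right) = -882 - 1155 = -2037$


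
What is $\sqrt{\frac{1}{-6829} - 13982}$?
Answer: $\frac{3 i \sqrt{72450438499}}{6829} \approx 118.25 i$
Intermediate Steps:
$\sqrt{\frac{1}{-6829} - 13982} = \sqrt{- \frac{1}{6829} - 13982} = \sqrt{- \frac{95483079}{6829}} = \frac{3 i \sqrt{72450438499}}{6829}$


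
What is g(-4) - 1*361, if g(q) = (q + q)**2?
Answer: -297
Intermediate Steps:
g(q) = 4*q**2 (g(q) = (2*q)**2 = 4*q**2)
g(-4) - 1*361 = 4*(-4)**2 - 1*361 = 4*16 - 361 = 64 - 361 = -297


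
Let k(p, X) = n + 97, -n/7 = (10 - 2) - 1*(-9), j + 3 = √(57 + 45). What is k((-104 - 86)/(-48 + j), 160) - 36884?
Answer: -36906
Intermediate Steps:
j = -3 + √102 (j = -3 + √(57 + 45) = -3 + √102 ≈ 7.0995)
n = -119 (n = -7*((10 - 2) - 1*(-9)) = -7*(8 + 9) = -7*17 = -119)
k(p, X) = -22 (k(p, X) = -119 + 97 = -22)
k((-104 - 86)/(-48 + j), 160) - 36884 = -22 - 36884 = -36906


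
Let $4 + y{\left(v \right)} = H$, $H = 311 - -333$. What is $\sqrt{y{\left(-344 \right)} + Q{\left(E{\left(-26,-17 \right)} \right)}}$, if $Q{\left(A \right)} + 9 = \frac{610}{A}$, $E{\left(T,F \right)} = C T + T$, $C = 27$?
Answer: $\frac{\sqrt{20873489}}{182} \approx 25.103$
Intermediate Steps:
$E{\left(T,F \right)} = 28 T$ ($E{\left(T,F \right)} = 27 T + T = 28 T$)
$H = 644$ ($H = 311 + 333 = 644$)
$y{\left(v \right)} = 640$ ($y{\left(v \right)} = -4 + 644 = 640$)
$Q{\left(A \right)} = -9 + \frac{610}{A}$
$\sqrt{y{\left(-344 \right)} + Q{\left(E{\left(-26,-17 \right)} \right)}} = \sqrt{640 - \left(9 - \frac{610}{28 \left(-26\right)}\right)} = \sqrt{640 - \left(9 - \frac{610}{-728}\right)} = \sqrt{640 + \left(-9 + 610 \left(- \frac{1}{728}\right)\right)} = \sqrt{640 - \frac{3581}{364}} = \sqrt{\frac{229379}{364}} = \frac{\sqrt{20873489}}{182}$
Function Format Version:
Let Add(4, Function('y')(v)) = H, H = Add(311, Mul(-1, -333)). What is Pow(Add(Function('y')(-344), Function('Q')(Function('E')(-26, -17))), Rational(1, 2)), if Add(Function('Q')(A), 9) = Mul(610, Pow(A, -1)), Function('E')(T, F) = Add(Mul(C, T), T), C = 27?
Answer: Mul(Rational(1, 182), Pow(20873489, Rational(1, 2))) ≈ 25.103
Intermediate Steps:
Function('E')(T, F) = Mul(28, T) (Function('E')(T, F) = Add(Mul(27, T), T) = Mul(28, T))
H = 644 (H = Add(311, 333) = 644)
Function('y')(v) = 640 (Function('y')(v) = Add(-4, 644) = 640)
Function('Q')(A) = Add(-9, Mul(610, Pow(A, -1)))
Pow(Add(Function('y')(-344), Function('Q')(Function('E')(-26, -17))), Rational(1, 2)) = Pow(Add(640, Add(-9, Mul(610, Pow(Mul(28, -26), -1)))), Rational(1, 2)) = Pow(Add(640, Add(-9, Mul(610, Pow(-728, -1)))), Rational(1, 2)) = Pow(Add(640, Add(-9, Mul(610, Rational(-1, 728)))), Rational(1, 2)) = Pow(Add(640, Add(-9, Rational(-305, 364))), Rational(1, 2)) = Pow(Add(640, Rational(-3581, 364)), Rational(1, 2)) = Pow(Rational(229379, 364), Rational(1, 2)) = Mul(Rational(1, 182), Pow(20873489, Rational(1, 2)))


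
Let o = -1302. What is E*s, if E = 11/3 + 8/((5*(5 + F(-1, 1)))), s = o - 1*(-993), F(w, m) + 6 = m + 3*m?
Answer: -6489/5 ≈ -1297.8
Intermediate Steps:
F(w, m) = -6 + 4*m (F(w, m) = -6 + (m + 3*m) = -6 + 4*m)
s = -309 (s = -1302 - 1*(-993) = -1302 + 993 = -309)
E = 21/5 (E = 11/3 + 8/((5*(5 + (-6 + 4*1)))) = 11*(1/3) + 8/((5*(5 + (-6 + 4)))) = 11/3 + 8/((5*(5 - 2))) = 11/3 + 8/((5*3)) = 11/3 + 8/15 = 21/5 ≈ 4.2000)
E*s = (21/5)*(-309) = -6489/5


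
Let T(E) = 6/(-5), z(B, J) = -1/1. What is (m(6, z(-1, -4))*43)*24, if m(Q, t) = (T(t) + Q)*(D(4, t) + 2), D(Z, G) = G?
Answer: 24768/5 ≈ 4953.6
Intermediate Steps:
z(B, J) = -1 (z(B, J) = -1*1 = -1)
T(E) = -6/5 (T(E) = 6*(-⅕) = -6/5)
m(Q, t) = (2 + t)*(-6/5 + Q) (m(Q, t) = (-6/5 + Q)*(t + 2) = (-6/5 + Q)*(2 + t) = (2 + t)*(-6/5 + Q))
(m(6, z(-1, -4))*43)*24 = ((-12/5 + 2*6 - 6/5*(-1) + 6*(-1))*43)*24 = ((-12/5 + 12 + 6/5 - 6)*43)*24 = ((24/5)*43)*24 = (1032/5)*24 = 24768/5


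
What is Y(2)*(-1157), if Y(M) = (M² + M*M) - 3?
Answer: -5785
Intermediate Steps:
Y(M) = -3 + 2*M² (Y(M) = (M² + M²) - 3 = 2*M² - 3 = -3 + 2*M²)
Y(2)*(-1157) = (-3 + 2*2²)*(-1157) = (-3 + 2*4)*(-1157) = (-3 + 8)*(-1157) = 5*(-1157) = -5785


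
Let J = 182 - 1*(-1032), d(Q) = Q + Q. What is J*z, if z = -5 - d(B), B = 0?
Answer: -6070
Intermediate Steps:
d(Q) = 2*Q
z = -5 (z = -5 - 2*0 = -5 - 1*0 = -5 + 0 = -5)
J = 1214 (J = 182 + 1032 = 1214)
J*z = 1214*(-5) = -6070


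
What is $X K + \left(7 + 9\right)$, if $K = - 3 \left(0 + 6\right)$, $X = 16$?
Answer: $-272$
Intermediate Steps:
$K = -18$ ($K = \left(-3\right) 6 = -18$)
$X K + \left(7 + 9\right) = 16 \left(-18\right) + \left(7 + 9\right) = -288 + 16 = -272$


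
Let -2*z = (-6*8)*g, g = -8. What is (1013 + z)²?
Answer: 674041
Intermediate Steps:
z = -192 (z = -(-6*8)*(-8)/2 = -(-24)*(-8) = -½*384 = -192)
(1013 + z)² = (1013 - 192)² = 821² = 674041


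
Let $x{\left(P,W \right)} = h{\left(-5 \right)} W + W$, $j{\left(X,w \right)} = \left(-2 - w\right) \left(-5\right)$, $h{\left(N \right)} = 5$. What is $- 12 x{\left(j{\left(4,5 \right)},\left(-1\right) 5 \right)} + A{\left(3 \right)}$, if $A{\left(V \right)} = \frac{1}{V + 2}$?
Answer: $\frac{1801}{5} \approx 360.2$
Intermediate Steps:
$j{\left(X,w \right)} = 10 + 5 w$
$x{\left(P,W \right)} = 6 W$ ($x{\left(P,W \right)} = 5 W + W = 6 W$)
$A{\left(V \right)} = \frac{1}{2 + V}$
$- 12 x{\left(j{\left(4,5 \right)},\left(-1\right) 5 \right)} + A{\left(3 \right)} = - 12 \cdot 6 \left(\left(-1\right) 5\right) + \frac{1}{2 + 3} = - 12 \cdot 6 \left(-5\right) + \frac{1}{5} = \left(-12\right) \left(-30\right) + \frac{1}{5} = 360 + \frac{1}{5} = \frac{1801}{5}$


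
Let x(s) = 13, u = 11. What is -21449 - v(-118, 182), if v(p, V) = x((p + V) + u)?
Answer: -21462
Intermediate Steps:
v(p, V) = 13
-21449 - v(-118, 182) = -21449 - 1*13 = -21449 - 13 = -21462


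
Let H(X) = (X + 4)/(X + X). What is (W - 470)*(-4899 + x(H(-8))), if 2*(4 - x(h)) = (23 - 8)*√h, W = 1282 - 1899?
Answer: 21299765/4 ≈ 5.3249e+6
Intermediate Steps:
W = -617
H(X) = (4 + X)/(2*X) (H(X) = (4 + X)/((2*X)) = (4 + X)*(1/(2*X)) = (4 + X)/(2*X))
x(h) = 4 - 15*√h/2 (x(h) = 4 - (23 - 8)*√h/2 = 4 - 15*√h/2)
(W - 470)*(-4899 + x(H(-8))) = (-617 - 470)*(-4899 + (4 - 15*√2*√(-1/(-8))/2)) = -1087*(-4899 + (4 - 15*√((½)*(-⅛)*(-4))/2)) = -1087*(-4899 + (4 - 15*√(¼)/2)) = -1087*(-4899 + (4 - 15/2*½)) = -1087*(-4899 + (4 - 15/4)) = -1087*(-4899 + ¼) = -1087*(-19595/4) = 21299765/4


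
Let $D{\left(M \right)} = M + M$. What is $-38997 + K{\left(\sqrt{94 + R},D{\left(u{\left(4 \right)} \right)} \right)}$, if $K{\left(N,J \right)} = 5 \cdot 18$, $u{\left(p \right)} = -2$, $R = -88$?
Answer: $-38907$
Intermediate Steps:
$D{\left(M \right)} = 2 M$
$K{\left(N,J \right)} = 90$
$-38997 + K{\left(\sqrt{94 + R},D{\left(u{\left(4 \right)} \right)} \right)} = -38997 + 90 = -38907$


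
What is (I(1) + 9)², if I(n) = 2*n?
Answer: 121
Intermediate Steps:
(I(1) + 9)² = (2*1 + 9)² = (2 + 9)² = 11² = 121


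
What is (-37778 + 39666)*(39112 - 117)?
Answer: 73622560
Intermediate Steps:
(-37778 + 39666)*(39112 - 117) = 1888*38995 = 73622560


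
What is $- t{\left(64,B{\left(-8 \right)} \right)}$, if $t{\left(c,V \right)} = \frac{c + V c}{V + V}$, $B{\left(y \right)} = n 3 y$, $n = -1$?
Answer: $- \frac{100}{3} \approx -33.333$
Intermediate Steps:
$B{\left(y \right)} = - 3 y$ ($B{\left(y \right)} = \left(-1\right) 3 y = - 3 y$)
$t{\left(c,V \right)} = \frac{c + V c}{2 V}$
$- t{\left(64,B{\left(-8 \right)} \right)} = - \frac{64 \left(1 - -24\right)}{2 \left(\left(-3\right) \left(-8\right)\right)} = - \frac{64 \left(1 + 24\right)}{2 \cdot 24} = - \frac{64 \cdot 25}{2 \cdot 24} = \left(-1\right) \frac{100}{3} = - \frac{100}{3}$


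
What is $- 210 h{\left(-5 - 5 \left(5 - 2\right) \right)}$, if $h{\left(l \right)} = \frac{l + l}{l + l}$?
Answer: $-210$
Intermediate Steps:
$h{\left(l \right)} = 1$ ($h{\left(l \right)} = \frac{2 l}{2 l} = 2 l \frac{1}{2 l} = 1$)
$- 210 h{\left(-5 - 5 \left(5 - 2\right) \right)} = \left(-210\right) 1 = -210$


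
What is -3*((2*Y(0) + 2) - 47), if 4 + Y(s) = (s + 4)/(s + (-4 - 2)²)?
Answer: 475/3 ≈ 158.33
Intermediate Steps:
Y(s) = -4 + (4 + s)/(36 + s) (Y(s) = -4 + (s + 4)/(s + (-4 - 2)²) = -4 + (4 + s)/(s + (-6)²) = -4 + (4 + s)/(s + 36) = -4 + (4 + s)/(36 + s))
-3*((2*Y(0) + 2) - 47) = -3*((2*((-140 - 3*0)/(36 + 0)) + 2) - 47) = -3*((2*((-140 + 0)/36) + 2) - 47) = -3*((2*((1/36)*(-140)) + 2) - 47) = -3*((2*(-35/9) + 2) - 47) = -3*((-70/9 + 2) - 47) = -3*(-52/9 - 47) = -3*(-475/9) = 475/3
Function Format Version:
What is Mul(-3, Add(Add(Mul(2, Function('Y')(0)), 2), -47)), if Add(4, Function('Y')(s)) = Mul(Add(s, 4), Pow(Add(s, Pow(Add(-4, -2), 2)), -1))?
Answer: Rational(475, 3) ≈ 158.33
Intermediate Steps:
Function('Y')(s) = Add(-4, Mul(Pow(Add(36, s), -1), Add(4, s))) (Function('Y')(s) = Add(-4, Mul(Add(s, 4), Pow(Add(s, Pow(Add(-4, -2), 2)), -1))) = Add(-4, Mul(Add(4, s), Pow(Add(s, Pow(-6, 2)), -1))) = Add(-4, Mul(Add(4, s), Pow(Add(s, 36), -1))) = Add(-4, Mul(Add(4, s), Pow(Add(36, s), -1))) = Add(-4, Mul(Pow(Add(36, s), -1), Add(4, s))))
Mul(-3, Add(Add(Mul(2, Function('Y')(0)), 2), -47)) = Mul(-3, Add(Add(Mul(2, Mul(Pow(Add(36, 0), -1), Add(-140, Mul(-3, 0)))), 2), -47)) = Mul(-3, Add(Add(Mul(2, Mul(Pow(36, -1), Add(-140, 0))), 2), -47)) = Mul(-3, Add(Add(Mul(2, Mul(Rational(1, 36), -140)), 2), -47)) = Mul(-3, Add(Add(Mul(2, Rational(-35, 9)), 2), -47)) = Mul(-3, Add(Add(Rational(-70, 9), 2), -47)) = Mul(-3, Add(Rational(-52, 9), -47)) = Mul(-3, Rational(-475, 9)) = Rational(475, 3)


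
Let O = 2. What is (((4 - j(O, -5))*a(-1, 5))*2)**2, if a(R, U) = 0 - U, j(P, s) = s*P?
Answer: 19600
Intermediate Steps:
j(P, s) = P*s
a(R, U) = -U
(((4 - j(O, -5))*a(-1, 5))*2)**2 = (((4 - 2*(-5))*(-1*5))*2)**2 = (((4 - 1*(-10))*(-5))*2)**2 = (((4 + 10)*(-5))*2)**2 = ((14*(-5))*2)**2 = (-70*2)**2 = (-140)**2 = 19600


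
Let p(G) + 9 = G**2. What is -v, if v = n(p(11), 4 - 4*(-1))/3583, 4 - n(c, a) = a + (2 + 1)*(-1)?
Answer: 1/3583 ≈ 0.00027910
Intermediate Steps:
p(G) = -9 + G**2
n(c, a) = 7 - a (n(c, a) = 4 - (a + (2 + 1)*(-1)) = 4 - (a + 3*(-1)) = 4 - (a - 3) = 4 - (-3 + a) = 4 + (3 - a) = 7 - a)
v = -1/3583 (v = (7 - (4 - 4*(-1)))/3583 = (7 - (4 + 4))*(1/3583) = (7 - 1*8)*(1/3583) = (7 - 8)*(1/3583) = -1*1/3583 = -1/3583 ≈ -0.00027910)
-v = -1*(-1/3583) = 1/3583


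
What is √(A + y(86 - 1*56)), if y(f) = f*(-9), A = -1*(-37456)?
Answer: √37186 ≈ 192.84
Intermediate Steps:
A = 37456
y(f) = -9*f
√(A + y(86 - 1*56)) = √(37456 - 9*(86 - 1*56)) = √(37456 - 9*(86 - 56)) = √(37456 - 9*30) = √(37456 - 270) = √37186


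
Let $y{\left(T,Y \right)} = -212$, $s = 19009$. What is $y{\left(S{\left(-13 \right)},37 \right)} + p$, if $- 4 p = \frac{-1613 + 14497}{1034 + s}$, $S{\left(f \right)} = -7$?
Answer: $- \frac{4252337}{20043} \approx -212.16$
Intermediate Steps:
$p = - \frac{3221}{20043}$ ($p = - \frac{\left(-1613 + 14497\right) \frac{1}{1034 + 19009}}{4} = - \frac{12884 \cdot \frac{1}{20043}}{4} = \left(- \frac{1}{4}\right) \frac{12884}{20043} = - \frac{3221}{20043} \approx -0.1607$)
$y{\left(S{\left(-13 \right)},37 \right)} + p = -212 - \frac{3221}{20043} = - \frac{4252337}{20043}$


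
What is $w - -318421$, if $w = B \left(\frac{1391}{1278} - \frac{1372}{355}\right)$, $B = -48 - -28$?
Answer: $\frac{203506501}{639} \approx 3.1848 \cdot 10^{5}$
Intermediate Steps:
$B = -20$ ($B = -48 + 28 = -20$)
$w = \frac{35482}{639}$ ($w = - 20 \left(\frac{1391}{1278} - \frac{1372}{355}\right) = \left(-20\right) \left(- \frac{17741}{6390}\right) = \frac{35482}{639} \approx 55.527$)
$w - -318421 = \frac{35482}{639} - -318421 = \frac{35482}{639} + 318421 = \frac{203506501}{639}$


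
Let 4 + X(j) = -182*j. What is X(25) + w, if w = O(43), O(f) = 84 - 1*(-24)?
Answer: -4446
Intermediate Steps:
O(f) = 108 (O(f) = 84 + 24 = 108)
X(j) = -4 - 182*j
w = 108
X(25) + w = (-4 - 182*25) + 108 = (-4 - 4550) + 108 = -4554 + 108 = -4446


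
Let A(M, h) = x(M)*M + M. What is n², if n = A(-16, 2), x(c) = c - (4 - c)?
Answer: 313600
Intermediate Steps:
x(c) = -4 + 2*c (x(c) = c + (-4 + c) = -4 + 2*c)
A(M, h) = M + M*(-4 + 2*M) (A(M, h) = (-4 + 2*M)*M + M = M*(-4 + 2*M) + M = M + M*(-4 + 2*M))
n = 560 (n = -16*(-3 + 2*(-16)) = -16*(-3 - 32) = -16*(-35) = 560)
n² = 560² = 313600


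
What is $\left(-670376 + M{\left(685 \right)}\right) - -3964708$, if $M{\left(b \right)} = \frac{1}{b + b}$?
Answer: $\frac{4513234841}{1370} \approx 3.2943 \cdot 10^{6}$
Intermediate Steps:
$M{\left(b \right)} = \frac{1}{2 b}$
$\left(-670376 + M{\left(685 \right)}\right) - -3964708 = \left(-670376 + \frac{1}{2 \cdot 685}\right) - -3964708 = \left(-670376 + \frac{1}{2} \cdot \frac{1}{685}\right) + 3964708 = \left(-670376 + \frac{1}{1370}\right) + 3964708 = - \frac{918415119}{1370} + 3964708 = \frac{4513234841}{1370}$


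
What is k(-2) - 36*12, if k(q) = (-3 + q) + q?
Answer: -439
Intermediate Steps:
k(q) = -3 + 2*q
k(-2) - 36*12 = (-3 + 2*(-2)) - 36*12 = (-3 - 4) - 432 = -7 - 432 = -439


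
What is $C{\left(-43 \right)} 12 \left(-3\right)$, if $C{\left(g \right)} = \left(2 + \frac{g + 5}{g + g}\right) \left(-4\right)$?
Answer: $\frac{15120}{43} \approx 351.63$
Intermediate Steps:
$C{\left(g \right)} = -8 - \frac{2 \left(5 + g\right)}{g}$ ($C{\left(g \right)} = \left(2 + \frac{5 + g}{2 g}\right) \left(-4\right) = -8 - \frac{2 \left(5 + g\right)}{g}$)
$C{\left(-43 \right)} 12 \left(-3\right) = \left(-10 - \frac{10}{-43}\right) 12 \left(-3\right) = \left(-10 - - \frac{10}{43}\right) \left(-36\right) = \left(-10 + \frac{10}{43}\right) \left(-36\right) = \left(- \frac{420}{43}\right) \left(-36\right) = \frac{15120}{43}$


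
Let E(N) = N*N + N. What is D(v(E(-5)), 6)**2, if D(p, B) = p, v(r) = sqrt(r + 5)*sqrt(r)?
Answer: 500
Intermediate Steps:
E(N) = N + N**2 (E(N) = N**2 + N = N + N**2)
v(r) = sqrt(r)*sqrt(5 + r) (v(r) = sqrt(5 + r)*sqrt(r) = sqrt(r)*sqrt(5 + r))
D(v(E(-5)), 6)**2 = (sqrt(-5*(1 - 5))*sqrt(5 - 5*(1 - 5)))**2 = (sqrt(-5*(-4))*sqrt(5 - 5*(-4)))**2 = (sqrt(20)*sqrt(5 + 20))**2 = ((2*sqrt(5))*sqrt(25))**2 = ((2*sqrt(5))*5)**2 = (10*sqrt(5))**2 = 500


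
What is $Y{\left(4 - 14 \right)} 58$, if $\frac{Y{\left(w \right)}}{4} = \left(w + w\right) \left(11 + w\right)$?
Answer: $-4640$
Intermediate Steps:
$Y{\left(w \right)} = 8 w \left(11 + w\right)$ ($Y{\left(w \right)} = 4 \left(w + w\right) \left(11 + w\right) = 4 \cdot 2 w \left(11 + w\right) = 8 w \left(11 + w\right)$)
$Y{\left(4 - 14 \right)} 58 = 8 \left(4 - 14\right) \left(11 + \left(4 - 14\right)\right) 58 = 8 \left(-10\right) \left(11 - 10\right) 58 = 8 \left(-10\right) 1 \cdot 58 = \left(-80\right) 58 = -4640$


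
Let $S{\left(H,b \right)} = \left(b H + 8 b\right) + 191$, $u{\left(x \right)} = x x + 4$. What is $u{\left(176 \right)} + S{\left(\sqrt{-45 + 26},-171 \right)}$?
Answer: $29803 - 171 i \sqrt{19} \approx 29803.0 - 745.37 i$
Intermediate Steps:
$u{\left(x \right)} = 4 + x^{2}$ ($u{\left(x \right)} = x^{2} + 4 = 4 + x^{2}$)
$S{\left(H,b \right)} = 191 + 8 b + H b$ ($S{\left(H,b \right)} = \left(H b + 8 b\right) + 191 = \left(8 b + H b\right) + 191 = 191 + 8 b + H b$)
$u{\left(176 \right)} + S{\left(\sqrt{-45 + 26},-171 \right)} = \left(4 + 176^{2}\right) + \left(191 + 8 \left(-171\right) + \sqrt{-45 + 26} \left(-171\right)\right) = \left(4 + 30976\right) + \left(191 - 1368 + \sqrt{-19} \left(-171\right)\right) = 30980 + \left(191 - 1368 + i \sqrt{19} \left(-171\right)\right) = 30980 - \left(1177 + 171 i \sqrt{19}\right) = 29803 - 171 i \sqrt{19}$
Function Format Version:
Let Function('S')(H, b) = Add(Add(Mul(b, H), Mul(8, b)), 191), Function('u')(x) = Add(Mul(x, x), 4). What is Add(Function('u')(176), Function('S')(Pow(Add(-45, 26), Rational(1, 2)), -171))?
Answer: Add(29803, Mul(-171, I, Pow(19, Rational(1, 2)))) ≈ Add(29803., Mul(-745.37, I))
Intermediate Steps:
Function('u')(x) = Add(4, Pow(x, 2)) (Function('u')(x) = Add(Pow(x, 2), 4) = Add(4, Pow(x, 2)))
Function('S')(H, b) = Add(191, Mul(8, b), Mul(H, b)) (Function('S')(H, b) = Add(Add(Mul(H, b), Mul(8, b)), 191) = Add(Add(Mul(8, b), Mul(H, b)), 191) = Add(191, Mul(8, b), Mul(H, b)))
Add(Function('u')(176), Function('S')(Pow(Add(-45, 26), Rational(1, 2)), -171)) = Add(Add(4, Pow(176, 2)), Add(191, Mul(8, -171), Mul(Pow(Add(-45, 26), Rational(1, 2)), -171))) = Add(Add(4, 30976), Add(191, -1368, Mul(Pow(-19, Rational(1, 2)), -171))) = Add(30980, Add(191, -1368, Mul(Mul(I, Pow(19, Rational(1, 2))), -171))) = Add(30980, Add(191, -1368, Mul(-171, I, Pow(19, Rational(1, 2))))) = Add(30980, Add(-1177, Mul(-171, I, Pow(19, Rational(1, 2))))) = Add(29803, Mul(-171, I, Pow(19, Rational(1, 2))))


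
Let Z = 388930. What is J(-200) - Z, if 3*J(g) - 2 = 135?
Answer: -1166653/3 ≈ -3.8888e+5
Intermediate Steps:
J(g) = 137/3 (J(g) = ⅔ + (⅓)*135 = ⅔ + 45 = 137/3)
J(-200) - Z = 137/3 - 1*388930 = 137/3 - 388930 = -1166653/3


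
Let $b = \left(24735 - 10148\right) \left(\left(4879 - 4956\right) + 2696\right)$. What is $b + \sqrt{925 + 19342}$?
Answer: $38203353 + \sqrt{20267} \approx 3.8204 \cdot 10^{7}$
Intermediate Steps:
$b = 38203353$ ($b = 14587 \left(\left(4879 - 4956\right) + 2696\right) = 14587 \left(-77 + 2696\right) = 14587 \cdot 2619 = 38203353$)
$b + \sqrt{925 + 19342} = 38203353 + \sqrt{925 + 19342} = 38203353 + \sqrt{20267}$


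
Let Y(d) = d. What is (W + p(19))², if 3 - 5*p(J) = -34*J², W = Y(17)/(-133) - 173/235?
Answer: 5885424901209529/976875025 ≈ 6.0247e+6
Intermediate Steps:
W = -27004/31255 (W = 17/(-133) - 173/235 = 17*(-1/133) - 173*1/235 = -17/133 - 173/235 = -27004/31255 ≈ -0.86399)
p(J) = ⅗ + 34*J²/5 (p(J) = ⅗ - (-34)*J²/5 = ⅗ + 34*J²/5)
(W + p(19))² = (-27004/31255 + (⅗ + (34/5)*19²))² = (-27004/31255 + (⅗ + (34/5)*361))² = (-27004/31255 + (⅗ + 12274/5))² = (-27004/31255 + 12277/5)² = (76716523/31255)² = 5885424901209529/976875025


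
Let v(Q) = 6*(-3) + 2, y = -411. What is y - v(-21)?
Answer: -395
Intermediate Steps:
v(Q) = -16 (v(Q) = -18 + 2 = -16)
y - v(-21) = -411 - 1*(-16) = -411 + 16 = -395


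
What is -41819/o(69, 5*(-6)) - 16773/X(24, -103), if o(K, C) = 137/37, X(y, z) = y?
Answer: -13144391/1096 ≈ -11993.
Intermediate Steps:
o(K, C) = 137/37 (o(K, C) = 137*(1/37) = 137/37)
-41819/o(69, 5*(-6)) - 16773/X(24, -103) = -41819/137/37 - 16773/24 = -41819*37/137 - 16773*1/24 = -1547303/137 - 5591/8 = -13144391/1096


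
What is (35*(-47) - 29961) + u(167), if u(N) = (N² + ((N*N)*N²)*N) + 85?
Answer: 129891981975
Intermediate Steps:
u(N) = 85 + N² + N⁵ (u(N) = (N² + (N²*N²)*N) + 85 = (N² + N⁴*N) + 85 = (N² + N⁵) + 85 = 85 + N² + N⁵)
(35*(-47) - 29961) + u(167) = (35*(-47) - 29961) + (85 + 167² + 167⁵) = (-1645 - 29961) + (85 + 27889 + 129891985607) = -31606 + 129892013581 = 129891981975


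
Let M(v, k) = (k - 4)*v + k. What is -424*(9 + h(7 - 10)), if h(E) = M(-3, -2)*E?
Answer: 16536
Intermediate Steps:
M(v, k) = k + v*(-4 + k) (M(v, k) = (-4 + k)*v + k = v*(-4 + k) + k = k + v*(-4 + k))
h(E) = 16*E (h(E) = (-2 - 4*(-3) - 2*(-3))*E = (-2 + 12 + 6)*E = 16*E)
-424*(9 + h(7 - 10)) = -424*(9 + 16*(7 - 10)) = -424*(9 + 16*(-3)) = -424*(9 - 48) = -424*(-39) = 16536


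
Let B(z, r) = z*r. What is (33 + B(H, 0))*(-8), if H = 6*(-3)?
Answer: -264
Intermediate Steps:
H = -18
B(z, r) = r*z
(33 + B(H, 0))*(-8) = (33 + 0*(-18))*(-8) = (33 + 0)*(-8) = 33*(-8) = -264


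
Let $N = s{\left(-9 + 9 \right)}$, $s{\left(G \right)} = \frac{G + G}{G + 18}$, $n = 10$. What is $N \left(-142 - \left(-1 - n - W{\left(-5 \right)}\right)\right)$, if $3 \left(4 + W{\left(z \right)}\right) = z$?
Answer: $0$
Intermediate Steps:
$W{\left(z \right)} = -4 + \frac{z}{3}$
$s{\left(G \right)} = \frac{2 G}{18 + G}$
$N = 0$ ($N = \frac{2 \left(-9 + 9\right)}{18 + \left(-9 + 9\right)} = 2 \cdot 0 \frac{1}{18 + 0} = 2 \cdot 0 \cdot \frac{1}{18} = 0$)
$N \left(-142 - \left(-1 - n - W{\left(-5 \right)}\right)\right) = 0 \left(-142 + \left(- (-1 - \left(-4 + \frac{1}{3} \left(-5\right)\right)) + 10\right)\right) = 0 \left(-142 + \left(- (-1 - \left(-4 - \frac{5}{3}\right)) + 10\right)\right) = 0 \left(-142 + \left(- (-1 - - \frac{17}{3}) + 10\right)\right) = 0 \left(-142 + \left(- (-1 + \frac{17}{3}) + 10\right)\right) = 0 \left(-142 + \left(\left(-1\right) \frac{14}{3} + 10\right)\right) = 0 \left(-142 + \left(- \frac{14}{3} + 10\right)\right) = 0 \left(-142 + \frac{16}{3}\right) = 0 \left(- \frac{410}{3}\right) = 0$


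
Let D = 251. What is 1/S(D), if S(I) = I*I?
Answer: 1/63001 ≈ 1.5873e-5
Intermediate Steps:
S(I) = I**2
1/S(D) = 1/(251**2) = 1/63001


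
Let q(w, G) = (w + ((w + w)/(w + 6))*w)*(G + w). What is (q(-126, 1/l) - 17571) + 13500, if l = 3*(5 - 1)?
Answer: 902241/20 ≈ 45112.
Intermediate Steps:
l = 12 (l = 3*4 = 12)
q(w, G) = (G + w)*(w + 2*w²/(6 + w)) (q(w, G) = (w + ((2*w)/(6 + w))*w)*(G + w) = (w + (2*w/(6 + w))*w)*(G + w) = (w + 2*w²/(6 + w))*(G + w) = (G + w)*(w + 2*w²/(6 + w)))
(q(-126, 1/l) - 17571) + 13500 = (3*(-126)*((-126)² + 2/12 + 2*(-126) - 126/12)/(6 - 126) - 17571) + 13500 = (3*(-126)*(15876 + 2*(1/12) - 252 + (1/12)*(-126))/(-120) - 17571) + 13500 = (3*(-126)*(-1/120)*(15876 + ⅙ - 252 - 21/2) - 17571) + 13500 = (3*(-126)*(-1/120)*(46841/3) - 17571) + 13500 = (983661/20 - 17571) + 13500 = 632241/20 + 13500 = 902241/20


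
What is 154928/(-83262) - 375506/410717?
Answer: -47448471974/17098559427 ≈ -2.7750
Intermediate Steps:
154928/(-83262) - 375506/410717 = 154928*(-1/83262) - 375506*1/410717 = -77464/41631 - 375506/410717 = -47448471974/17098559427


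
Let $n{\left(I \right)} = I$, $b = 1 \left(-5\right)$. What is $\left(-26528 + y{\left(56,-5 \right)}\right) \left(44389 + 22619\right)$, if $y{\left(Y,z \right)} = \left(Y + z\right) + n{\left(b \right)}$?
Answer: $-1774505856$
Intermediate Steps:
$b = -5$
$y{\left(Y,z \right)} = -5 + Y + z$ ($y{\left(Y,z \right)} = \left(Y + z\right) - 5 = -5 + Y + z$)
$\left(-26528 + y{\left(56,-5 \right)}\right) \left(44389 + 22619\right) = \left(-26528 - -46\right) \left(44389 + 22619\right) = \left(-26528 + 46\right) 67008 = \left(-26482\right) 67008 = -1774505856$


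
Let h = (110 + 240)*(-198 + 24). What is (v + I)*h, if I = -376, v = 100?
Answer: 16808400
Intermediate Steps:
h = -60900 (h = 350*(-174) = -60900)
(v + I)*h = (100 - 376)*(-60900) = -276*(-60900) = 16808400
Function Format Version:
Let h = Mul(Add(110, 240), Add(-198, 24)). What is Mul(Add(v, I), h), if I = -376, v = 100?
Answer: 16808400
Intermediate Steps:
h = -60900 (h = Mul(350, -174) = -60900)
Mul(Add(v, I), h) = Mul(Add(100, -376), -60900) = Mul(-276, -60900) = 16808400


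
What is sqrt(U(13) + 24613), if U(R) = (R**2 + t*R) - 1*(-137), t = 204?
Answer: sqrt(27571) ≈ 166.05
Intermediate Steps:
U(R) = 137 + R**2 + 204*R (U(R) = (R**2 + 204*R) - 1*(-137) = (R**2 + 204*R) + 137 = 137 + R**2 + 204*R)
sqrt(U(13) + 24613) = sqrt((137 + 13**2 + 204*13) + 24613) = sqrt((137 + 169 + 2652) + 24613) = sqrt(2958 + 24613) = sqrt(27571)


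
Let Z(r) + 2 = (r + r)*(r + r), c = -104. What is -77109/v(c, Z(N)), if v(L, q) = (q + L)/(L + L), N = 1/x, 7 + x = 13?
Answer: -144348048/953 ≈ -1.5147e+5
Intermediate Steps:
x = 6 (x = -7 + 13 = 6)
N = 1/6 ≈ 0.16667
Z(r) = -2 + 4*r**2 (Z(r) = -2 + (r + r)*(r + r) = -2 + (2*r)*(2*r) = -2 + 4*r**2)
v(L, q) = (L + q)/(2*L) (v(L, q) = (L + q)/((2*L)) = (L + q)*(1/(2*L)) = (L + q)/(2*L))
-77109/v(c, Z(N)) = -77109*(-208/(-104 + (-2 + 4*(1/6)**2))) = -77109*(-208/(-104 + (-2 + 4*(1/36)))) = -77109*(-208/(-104 + (-2 + 1/9))) = -77109*(-208/(-104 - 17/9)) = -77109/((1/2)*(-1/104)*(-953/9)) = -77109/953/1872 = -77109*1872/953 = -144348048/953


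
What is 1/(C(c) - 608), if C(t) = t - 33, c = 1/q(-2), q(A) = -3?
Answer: -3/1924 ≈ -0.0015593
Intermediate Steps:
c = -1/3 (c = 1/(-3) = -1/3 ≈ -0.33333)
C(t) = -33 + t
1/(C(c) - 608) = 1/((-33 - 1/3) - 608) = 1/(-100/3 - 608) = 1/(-1924/3) = -3/1924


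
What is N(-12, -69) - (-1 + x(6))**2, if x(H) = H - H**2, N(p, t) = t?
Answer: -1030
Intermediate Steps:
N(-12, -69) - (-1 + x(6))**2 = -69 - (-1 + 6*(1 - 1*6))**2 = -69 - (-1 + 6*(1 - 6))**2 = -69 - (-1 + 6*(-5))**2 = -69 - (-1 - 30)**2 = -69 - 1*(-31)**2 = -69 - 1*961 = -69 - 961 = -1030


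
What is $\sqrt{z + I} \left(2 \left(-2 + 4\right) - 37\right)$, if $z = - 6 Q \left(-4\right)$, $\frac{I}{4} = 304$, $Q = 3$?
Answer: $- 66 \sqrt{322} \approx -1184.3$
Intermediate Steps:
$I = 1216$ ($I = 4 \cdot 304 = 1216$)
$z = 72$ ($z = \left(-6\right) 3 \left(-4\right) = \left(-18\right) \left(-4\right) = 72$)
$\sqrt{z + I} \left(2 \left(-2 + 4\right) - 37\right) = \sqrt{72 + 1216} \left(2 \left(-2 + 4\right) - 37\right) = \sqrt{1288} \left(2 \cdot 2 - 37\right) = 2 \sqrt{322} \left(4 - 37\right) = 2 \sqrt{322} \left(-33\right) = - 66 \sqrt{322}$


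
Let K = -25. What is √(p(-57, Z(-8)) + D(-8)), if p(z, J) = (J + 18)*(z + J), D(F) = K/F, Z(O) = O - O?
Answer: 7*I*√334/4 ≈ 31.982*I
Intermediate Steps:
Z(O) = 0
D(F) = -25/F
p(z, J) = (18 + J)*(J + z)
√(p(-57, Z(-8)) + D(-8)) = √((0² + 18*0 + 18*(-57) + 0*(-57)) - 25/(-8)) = √((0 + 0 - 1026 + 0) - 25*(-⅛)) = √(-1026 + 25/8) = √(-8183/8) = 7*I*√334/4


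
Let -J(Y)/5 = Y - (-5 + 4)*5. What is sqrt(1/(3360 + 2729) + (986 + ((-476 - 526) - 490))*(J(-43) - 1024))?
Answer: sqrt(15646186971773)/6089 ≈ 649.62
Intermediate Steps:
J(Y) = -25 - 5*Y (J(Y) = -5*(Y - (-5 + 4)*5) = -5*(Y - (-1)*5) = -5*(Y - 1*(-5)) = -5*(Y + 5) = -5*(5 + Y) = -25 - 5*Y)
sqrt(1/(3360 + 2729) + (986 + ((-476 - 526) - 490))*(J(-43) - 1024)) = sqrt(1/(3360 + 2729) + (986 + ((-476 - 526) - 490))*((-25 - 5*(-43)) - 1024)) = sqrt(1/6089 + (986 + (-1002 - 490))*((-25 + 215) - 1024)) = sqrt(1/6089 + (986 - 1492)*(190 - 1024)) = sqrt(1/6089 - 506*(-834)) = sqrt(1/6089 + 422004) = sqrt(2569582357/6089) = sqrt(15646186971773)/6089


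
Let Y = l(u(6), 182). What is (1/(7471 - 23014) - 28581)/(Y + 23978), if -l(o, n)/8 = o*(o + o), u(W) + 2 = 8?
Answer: -222117242/181868643 ≈ -1.2213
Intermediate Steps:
u(W) = 6 (u(W) = -2 + 8 = 6)
l(o, n) = -16*o**2 (l(o, n) = -8*o*(o + o) = -8*o*2*o = -16*o**2)
Y = -576 (Y = -16*6**2 = -16*36 = -576)
(1/(7471 - 23014) - 28581)/(Y + 23978) = (1/(7471 - 23014) - 28581)/(-576 + 23978) = (1/(-15543) - 28581)/23402 = (-1/15543 - 28581)*(1/23402) = -444234484/15543*1/23402 = -222117242/181868643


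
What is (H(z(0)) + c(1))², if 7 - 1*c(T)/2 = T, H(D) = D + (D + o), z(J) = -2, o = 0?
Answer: 64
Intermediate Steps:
H(D) = 2*D (H(D) = D + (D + 0) = D + D = 2*D)
c(T) = 14 - 2*T
(H(z(0)) + c(1))² = (2*(-2) + (14 - 2*1))² = (-4 + (14 - 2))² = (-4 + 12)² = 8² = 64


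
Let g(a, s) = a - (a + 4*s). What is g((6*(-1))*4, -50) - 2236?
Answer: -2036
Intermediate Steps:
g(a, s) = -4*s (g(a, s) = a + (-a - 4*s) = -4*s)
g((6*(-1))*4, -50) - 2236 = -4*(-50) - 2236 = 200 - 2236 = -2036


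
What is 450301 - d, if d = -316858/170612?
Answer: 38413535535/85306 ≈ 4.5030e+5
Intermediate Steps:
d = -158429/85306 (d = -316858*1/170612 = -158429/85306 ≈ -1.8572)
450301 - d = 450301 - 1*(-158429/85306) = 450301 + 158429/85306 = 38413535535/85306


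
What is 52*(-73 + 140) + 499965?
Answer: 503449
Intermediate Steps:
52*(-73 + 140) + 499965 = 52*67 + 499965 = 3484 + 499965 = 503449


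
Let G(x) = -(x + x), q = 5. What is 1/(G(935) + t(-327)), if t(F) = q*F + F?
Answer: -1/3832 ≈ -0.00026096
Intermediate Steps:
t(F) = 6*F (t(F) = 5*F + F = 6*F)
G(x) = -2*x
1/(G(935) + t(-327)) = 1/(-2*935 + 6*(-327)) = 1/(-1870 - 1962) = 1/(-3832) = -1/3832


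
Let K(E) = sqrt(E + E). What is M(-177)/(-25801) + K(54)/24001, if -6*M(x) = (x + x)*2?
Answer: -118/25801 + 6*sqrt(3)/24001 ≈ -0.0041405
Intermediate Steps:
K(E) = sqrt(2)*sqrt(E) (K(E) = sqrt(2*E) = sqrt(2)*sqrt(E))
M(x) = -2*x/3 (M(x) = -(x + x)*2/6 = -2*x*2/6 = -2*x/3)
M(-177)/(-25801) + K(54)/24001 = -2/3*(-177)/(-25801) + (sqrt(2)*sqrt(54))/24001 = 118*(-1/25801) + (sqrt(2)*(3*sqrt(6)))*(1/24001) = -118/25801 + (6*sqrt(3))*(1/24001) = -118/25801 + 6*sqrt(3)/24001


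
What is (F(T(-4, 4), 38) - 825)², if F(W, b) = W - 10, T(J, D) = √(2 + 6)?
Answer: 697233 - 3340*√2 ≈ 6.9251e+5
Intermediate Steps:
T(J, D) = 2*√2 (T(J, D) = √8 = 2*√2)
F(W, b) = -10 + W
(F(T(-4, 4), 38) - 825)² = ((-10 + 2*√2) - 825)² = (-835 + 2*√2)²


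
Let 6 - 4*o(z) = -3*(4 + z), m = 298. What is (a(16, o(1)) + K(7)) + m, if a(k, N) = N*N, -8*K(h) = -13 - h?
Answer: 5249/16 ≈ 328.06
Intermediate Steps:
K(h) = 13/8 + h/8 (K(h) = -(-13 - h)/8 = 13/8 + h/8)
o(z) = 9/2 + 3*z/4 (o(z) = 3/2 - (-3)*(4 + z)/4 = 3/2 - (-12 - 3*z)/4 = 3/2 + (3 + 3*z/4) = 9/2 + 3*z/4)
a(k, N) = N²
(a(16, o(1)) + K(7)) + m = ((9/2 + (¾)*1)² + (13/8 + (⅛)*7)) + 298 = ((9/2 + ¾)² + (13/8 + 7/8)) + 298 = ((21/4)² + 5/2) + 298 = (441/16 + 5/2) + 298 = 481/16 + 298 = 5249/16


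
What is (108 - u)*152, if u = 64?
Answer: 6688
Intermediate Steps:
(108 - u)*152 = (108 - 1*64)*152 = (108 - 64)*152 = 44*152 = 6688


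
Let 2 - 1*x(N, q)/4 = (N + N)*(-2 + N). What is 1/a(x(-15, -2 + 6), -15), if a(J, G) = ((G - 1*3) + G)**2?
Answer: 1/1089 ≈ 0.00091827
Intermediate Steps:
x(N, q) = 8 - 8*N*(-2 + N) (x(N, q) = 8 - 4*(N + N)*(-2 + N) = 8 - 4*2*N*(-2 + N) = 8 - 8*N*(-2 + N))
a(J, G) = (-3 + 2*G)**2 (a(J, G) = ((G - 3) + G)**2 = ((-3 + G) + G)**2 = (-3 + 2*G)**2)
1/a(x(-15, -2 + 6), -15) = 1/((-3 + 2*(-15))**2) = 1/((-3 - 30)**2) = 1/((-33)**2) = 1/1089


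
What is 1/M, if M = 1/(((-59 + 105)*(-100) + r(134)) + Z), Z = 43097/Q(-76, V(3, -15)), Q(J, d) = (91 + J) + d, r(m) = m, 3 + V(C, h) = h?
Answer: -56495/3 ≈ -18832.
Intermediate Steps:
V(C, h) = -3 + h
Q(J, d) = 91 + J + d
Z = -43097/3 (Z = 43097/(91 - 76 + (-3 - 15)) = 43097/(91 - 76 - 18) = 43097/(-3) = 43097*(-1/3) = -43097/3 ≈ -14366.)
M = -3/56495 (M = 1/(((-59 + 105)*(-100) + 134) - 43097/3) = 1/((46*(-100) + 134) - 43097/3) = 1/((-4600 + 134) - 43097/3) = 1/(-4466 - 43097/3) = 1/(-56495/3) = -3/56495 ≈ -5.3102e-5)
1/M = 1/(-3/56495) = -56495/3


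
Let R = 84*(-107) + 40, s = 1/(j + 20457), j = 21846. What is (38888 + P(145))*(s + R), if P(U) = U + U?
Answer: -14829940326254/42303 ≈ -3.5056e+8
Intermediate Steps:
s = 1/42303 (s = 1/(21846 + 20457) = 1/42303 ≈ 2.3639e-5)
P(U) = 2*U
R = -8948 (R = -8988 + 40 = -8948)
(38888 + P(145))*(s + R) = (38888 + 2*145)*(1/42303 - 8948) = (38888 + 290)*(-378527243/42303) = 39178*(-378527243/42303) = -14829940326254/42303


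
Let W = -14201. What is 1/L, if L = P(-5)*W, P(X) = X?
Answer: 1/71005 ≈ 1.4084e-5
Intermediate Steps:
L = 71005 (L = -5*(-14201) = 71005)
1/L = 1/71005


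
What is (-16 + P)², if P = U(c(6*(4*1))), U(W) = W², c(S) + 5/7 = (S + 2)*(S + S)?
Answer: 5810948409598929/2401 ≈ 2.4202e+12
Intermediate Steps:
c(S) = -5/7 + 2*S*(2 + S) (c(S) = -5/7 + (S + 2)*(S + S) = -5/7 + (2 + S)*(2*S) = -5/7 + 2*S*(2 + S))
P = 76230361/49 (P = (-5/7 + 2*(6*(4*1))² + 4*(6*(4*1)))² = (-5/7 + 2*(6*4)² + 4*(6*4))² = (-5/7 + 2*24² + 4*24)² = (-5/7 + 2*576 + 96)² = (-5/7 + 1152 + 96)² = (8731/7)² = 76230361/49 ≈ 1.5557e+6)
(-16 + P)² = (-16 + 76230361/49)² = (76229577/49)² = 5810948409598929/2401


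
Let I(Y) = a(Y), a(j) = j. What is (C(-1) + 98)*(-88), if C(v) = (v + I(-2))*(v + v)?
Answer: -9152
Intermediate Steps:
I(Y) = Y
C(v) = 2*v*(-2 + v) (C(v) = (v - 2)*(v + v) = (-2 + v)*(2*v) = 2*v*(-2 + v))
(C(-1) + 98)*(-88) = (2*(-1)*(-2 - 1) + 98)*(-88) = (2*(-1)*(-3) + 98)*(-88) = (6 + 98)*(-88) = 104*(-88) = -9152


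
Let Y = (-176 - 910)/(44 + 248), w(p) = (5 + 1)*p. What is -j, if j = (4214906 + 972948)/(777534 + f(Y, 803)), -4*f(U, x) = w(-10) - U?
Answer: -3029706736/454088073 ≈ -6.6721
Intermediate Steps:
w(p) = 6*p
Y = -543/146 (Y = -1086/292 = -1086*1/292 = -543/146 ≈ -3.7192)
f(U, x) = 15 + U/4 (f(U, x) = -(6*(-10) - U)/4 = -(-60 - U)/4 = 15 + U/4)
j = 3029706736/454088073 (j = (4214906 + 972948)/(777534 + (15 + (¼)*(-543/146))) = 5187854/(777534 + (15 - 543/584)) = 5187854/(777534 + 8217/584) = 5187854/(454088073/584) = 5187854*(584/454088073) = 3029706736/454088073 ≈ 6.6721)
-j = -1*3029706736/454088073 = -3029706736/454088073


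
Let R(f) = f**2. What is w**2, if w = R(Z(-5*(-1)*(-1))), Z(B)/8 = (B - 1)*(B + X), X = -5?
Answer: 53084160000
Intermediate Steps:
Z(B) = 8*(-1 + B)*(-5 + B) (Z(B) = 8*((B - 1)*(B - 5)) = 8*((-1 + B)*(-5 + B)) = 8*(-1 + B)*(-5 + B))
w = 230400 (w = (40 - 48*(-5*(-1))*(-1) + 8*(-5*(-1)*(-1))**2)**2 = (40 - 240*(-1) + 8*(5*(-1))**2)**2 = (40 - 48*(-5) + 8*(-5)**2)**2 = (40 + 240 + 8*25)**2 = (40 + 240 + 200)**2 = 480**2 = 230400)
w**2 = 230400**2 = 53084160000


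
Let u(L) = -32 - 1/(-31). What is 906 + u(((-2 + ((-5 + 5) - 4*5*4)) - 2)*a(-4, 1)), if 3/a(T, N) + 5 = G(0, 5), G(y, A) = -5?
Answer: 27095/31 ≈ 874.03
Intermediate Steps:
a(T, N) = -3/10 (a(T, N) = 3/(-5 - 5) = 3/(-10) = 3*(-⅒) = -3/10)
u(L) = -991/31 (u(L) = -32 - 1*(-1/31) = -32 + 1/31 = -991/31)
906 + u(((-2 + ((-5 + 5) - 4*5*4)) - 2)*a(-4, 1)) = 906 - 991/31 = 27095/31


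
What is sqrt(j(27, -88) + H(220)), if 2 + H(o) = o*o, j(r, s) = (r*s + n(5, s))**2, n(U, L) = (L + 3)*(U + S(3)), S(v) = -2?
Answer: sqrt(6970559) ≈ 2640.2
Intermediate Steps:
n(U, L) = (-2 + U)*(3 + L) (n(U, L) = (L + 3)*(U - 2) = (3 + L)*(-2 + U) = (-2 + U)*(3 + L))
j(r, s) = (9 + 3*s + r*s)**2 (j(r, s) = (r*s + (-6 - 2*s + 3*5 + s*5))**2 = (r*s + (-6 - 2*s + 15 + 5*s))**2 = (r*s + (9 + 3*s))**2 = (9 + 3*s + r*s)**2)
H(o) = -2 + o**2 (H(o) = -2 + o*o = -2 + o**2)
sqrt(j(27, -88) + H(220)) = sqrt((9 + 3*(-88) + 27*(-88))**2 + (-2 + 220**2)) = sqrt((9 - 264 - 2376)**2 + (-2 + 48400)) = sqrt((-2631)**2 + 48398) = sqrt(6922161 + 48398) = sqrt(6970559)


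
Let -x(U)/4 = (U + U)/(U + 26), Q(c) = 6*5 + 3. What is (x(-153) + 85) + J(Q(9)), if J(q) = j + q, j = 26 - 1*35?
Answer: 12619/127 ≈ 99.362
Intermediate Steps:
Q(c) = 33 (Q(c) = 30 + 3 = 33)
x(U) = -8*U/(26 + U) (x(U) = -4*(U + U)/(U + 26) = -4*2*U/(26 + U) = -8*U/(26 + U))
j = -9 (j = 26 - 35 = -9)
J(q) = -9 + q
(x(-153) + 85) + J(Q(9)) = (-8*(-153)/(26 - 153) + 85) + (-9 + 33) = (-8*(-153)/(-127) + 85) + 24 = (-8*(-153)*(-1/127) + 85) + 24 = (-1224/127 + 85) + 24 = 9571/127 + 24 = 12619/127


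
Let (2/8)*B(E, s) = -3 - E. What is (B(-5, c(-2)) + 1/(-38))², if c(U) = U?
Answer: 91809/1444 ≈ 63.580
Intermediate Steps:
B(E, s) = -12 - 4*E (B(E, s) = 4*(-3 - E) = -12 - 4*E)
(B(-5, c(-2)) + 1/(-38))² = ((-12 - 4*(-5)) + 1/(-38))² = ((-12 + 20) - 1/38)² = (8 - 1/38)² = (303/38)² = 91809/1444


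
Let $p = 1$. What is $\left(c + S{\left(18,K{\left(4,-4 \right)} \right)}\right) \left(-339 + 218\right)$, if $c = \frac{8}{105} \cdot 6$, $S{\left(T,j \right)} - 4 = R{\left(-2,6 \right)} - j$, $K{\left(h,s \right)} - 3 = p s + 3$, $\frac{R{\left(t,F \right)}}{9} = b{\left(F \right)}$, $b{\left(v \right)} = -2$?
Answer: $\frac{65824}{35} \approx 1880.7$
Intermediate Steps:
$R{\left(t,F \right)} = -18$ ($R{\left(t,F \right)} = 9 \left(-2\right) = -18$)
$K{\left(h,s \right)} = 6 + s$ ($K{\left(h,s \right)} = 3 + \left(1 s + 3\right) = 3 + \left(s + 3\right) = 3 + \left(3 + s\right) = 6 + s$)
$S{\left(T,j \right)} = -14 - j$ ($S{\left(T,j \right)} = 4 - \left(18 + j\right) = -14 - j$)
$c = \frac{16}{35}$ ($c = 8 \cdot \frac{1}{105} \cdot 6 = \frac{8}{105} \cdot 6 = \frac{16}{35} \approx 0.45714$)
$\left(c + S{\left(18,K{\left(4,-4 \right)} \right)}\right) \left(-339 + 218\right) = \left(\frac{16}{35} - 16\right) \left(-339 + 218\right) = \left(\frac{16}{35} - 16\right) \left(-121\right) = \left(- \frac{544}{35}\right) \left(-121\right) = \frac{65824}{35}$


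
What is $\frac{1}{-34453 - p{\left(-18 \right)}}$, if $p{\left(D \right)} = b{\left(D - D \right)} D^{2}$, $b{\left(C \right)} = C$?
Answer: $- \frac{1}{34453} \approx -2.9025 \cdot 10^{-5}$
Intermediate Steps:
$p{\left(D \right)} = 0$ ($p{\left(D \right)} = \left(D - D\right) D^{2} = 0 D^{2} = 0$)
$\frac{1}{-34453 - p{\left(-18 \right)}} = \frac{1}{-34453 - 0} = \frac{1}{-34453 + 0} = \frac{1}{-34453} = - \frac{1}{34453}$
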